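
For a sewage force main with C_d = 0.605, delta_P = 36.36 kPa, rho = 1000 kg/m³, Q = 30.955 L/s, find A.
Formula: Q = C_d A \sqrt{\frac{2 \Delta P}{\rho}}
Substituting knowns: 30.955 = 0.605·A·√(2·(36.36·1000)/1000)·1000
Solving for A: A = (30.955/1000)/(0.605·√(2·(36.36·1000)/1000)) = 0.006 m²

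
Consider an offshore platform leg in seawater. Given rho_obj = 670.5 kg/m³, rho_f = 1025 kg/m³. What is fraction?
Formula: f_{sub} = \frac{\rho_{obj}}{\rho_f}
fraction = 670.5/1025 = 0.6541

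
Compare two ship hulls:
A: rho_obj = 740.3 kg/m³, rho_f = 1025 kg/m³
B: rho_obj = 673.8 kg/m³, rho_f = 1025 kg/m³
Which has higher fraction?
fraction(A) = 0.7222, fraction(B) = 0.6574. Answer: A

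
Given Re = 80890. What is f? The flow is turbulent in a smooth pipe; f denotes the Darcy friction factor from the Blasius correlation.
Formula: f = \frac{0.316}{Re^{0.25}}
f = 0.316/80890^0.25 = 0.01874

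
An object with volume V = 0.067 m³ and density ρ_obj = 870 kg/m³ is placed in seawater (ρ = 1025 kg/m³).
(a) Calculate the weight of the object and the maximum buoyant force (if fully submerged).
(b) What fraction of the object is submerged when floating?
(a) W=rho_obj*g*V=870*9.81*0.067=571.8 N; F_B(max)=rho*g*V=1025*9.81*0.067=673.7 N
(b) Floating fraction=rho_obj/rho=870/1025=0.849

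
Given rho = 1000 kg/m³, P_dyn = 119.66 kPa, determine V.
Formula: P_{dyn} = \frac{1}{2} \rho V^2
Substituting knowns: 119.66 = 0.5·1000·V²/1000
Solving for V: V = √(2·(119.66·1000)/1000) = 15.47 m/s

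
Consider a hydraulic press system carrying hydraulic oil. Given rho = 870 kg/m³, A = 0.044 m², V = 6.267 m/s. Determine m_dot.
Formula: \dot{m} = \rho A V
m_dot = 870·0.044·6.267 = 239.9 kg/s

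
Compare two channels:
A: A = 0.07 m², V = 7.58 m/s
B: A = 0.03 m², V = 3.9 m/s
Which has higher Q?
Q(A) = 530.6 L/s, Q(B) = 117 L/s. Answer: A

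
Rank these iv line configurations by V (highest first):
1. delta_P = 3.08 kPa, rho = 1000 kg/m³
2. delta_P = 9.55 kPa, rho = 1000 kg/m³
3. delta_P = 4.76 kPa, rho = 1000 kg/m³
Case 1: V = 2.482 m/s
Case 2: V = 4.37 m/s
Case 3: V = 3.085 m/s
Ranking (highest first): 2, 3, 1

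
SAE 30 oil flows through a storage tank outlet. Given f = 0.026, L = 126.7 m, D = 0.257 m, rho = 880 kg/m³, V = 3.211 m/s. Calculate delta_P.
Formula: \Delta P = f \frac{L}{D} \frac{\rho V^2}{2}
delta_P = 0.026·(126.7/0.257)·0.5·880·3.211²/1000 = 58.15 kPa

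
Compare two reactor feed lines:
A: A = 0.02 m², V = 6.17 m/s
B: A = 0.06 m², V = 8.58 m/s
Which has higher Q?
Q(A) = 123.4 L/s, Q(B) = 514.8 L/s. Answer: B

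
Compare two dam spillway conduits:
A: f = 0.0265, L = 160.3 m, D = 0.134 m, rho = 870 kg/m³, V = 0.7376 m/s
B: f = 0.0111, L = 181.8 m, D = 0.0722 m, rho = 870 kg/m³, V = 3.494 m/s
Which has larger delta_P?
delta_P(A) = 7.502 kPa, delta_P(B) = 148.4 kPa. Answer: B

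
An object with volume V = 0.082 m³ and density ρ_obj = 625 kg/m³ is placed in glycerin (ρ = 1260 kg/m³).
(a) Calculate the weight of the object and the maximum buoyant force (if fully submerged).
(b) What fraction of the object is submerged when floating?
(a) W=rho_obj*g*V=625*9.81*0.082=502.8 N; F_B(max)=rho*g*V=1260*9.81*0.082=1013.6 N
(b) Floating fraction=rho_obj/rho=625/1260=0.496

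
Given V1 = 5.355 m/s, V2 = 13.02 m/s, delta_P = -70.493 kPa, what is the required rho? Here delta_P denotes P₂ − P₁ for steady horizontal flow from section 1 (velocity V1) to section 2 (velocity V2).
Formula: \Delta P = \frac{1}{2} \rho (V_1^2 - V_2^2)
Substituting knowns: -70.493 = 0.5·rho·(5.355² − 13.02²)/1000
Solving for rho: rho = 2·(-70.493·1000)/(5.355² − 13.02²) = 1001 kg/m³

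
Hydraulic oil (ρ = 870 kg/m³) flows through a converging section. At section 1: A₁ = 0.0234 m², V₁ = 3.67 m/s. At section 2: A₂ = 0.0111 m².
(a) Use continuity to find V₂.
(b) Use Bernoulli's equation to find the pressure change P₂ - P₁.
(a) Continuity: A₁V₁=A₂V₂ -> V₂=A₁V₁/A₂=0.0234*3.67/0.0111=7.74 m/s
(b) Bernoulli: P₂-P₁=0.5*rho*(V₁^2-V₂^2)/1000=0.5*870*(3.67^2-7.74^2)/1000=-20.2 kPa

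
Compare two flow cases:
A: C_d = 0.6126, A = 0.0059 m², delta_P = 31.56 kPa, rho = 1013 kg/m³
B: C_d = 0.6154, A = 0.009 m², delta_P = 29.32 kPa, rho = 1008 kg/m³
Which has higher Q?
Q(A) = 28.53 L/s, Q(B) = 42.24 L/s. Answer: B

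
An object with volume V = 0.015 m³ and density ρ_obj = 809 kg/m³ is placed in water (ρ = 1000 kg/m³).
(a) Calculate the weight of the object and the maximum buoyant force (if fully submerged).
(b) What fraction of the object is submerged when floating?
(a) W=rho_obj*g*V=809*9.81*0.015=119.0 N; F_B(max)=rho*g*V=1000*9.81*0.015=147.2 N
(b) Floating fraction=rho_obj/rho=809/1000=0.809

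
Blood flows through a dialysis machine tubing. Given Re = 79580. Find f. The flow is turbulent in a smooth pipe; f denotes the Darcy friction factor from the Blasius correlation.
Formula: f = \frac{0.316}{Re^{0.25}}
f = 0.316/79580^0.25 = 0.01881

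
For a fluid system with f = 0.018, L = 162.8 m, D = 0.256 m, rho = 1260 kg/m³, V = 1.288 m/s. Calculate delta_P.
Formula: \Delta P = f \frac{L}{D} \frac{\rho V^2}{2}
delta_P = 0.018·(162.8/0.256)·0.5·1260·1.288²/1000 = 11.96 kPa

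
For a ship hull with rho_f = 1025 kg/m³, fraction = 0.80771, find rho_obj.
Formula: f_{sub} = \frac{\rho_{obj}}{\rho_f}
Substituting knowns: 0.80771 = rho_obj/1025
Solving for rho_obj: rho_obj = 0.80771·1025 = 827.9 kg/m³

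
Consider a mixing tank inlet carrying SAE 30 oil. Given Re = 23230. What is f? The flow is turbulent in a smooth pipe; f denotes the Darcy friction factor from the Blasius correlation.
Formula: f = \frac{0.316}{Re^{0.25}}
f = 0.316/23230^0.25 = 0.0256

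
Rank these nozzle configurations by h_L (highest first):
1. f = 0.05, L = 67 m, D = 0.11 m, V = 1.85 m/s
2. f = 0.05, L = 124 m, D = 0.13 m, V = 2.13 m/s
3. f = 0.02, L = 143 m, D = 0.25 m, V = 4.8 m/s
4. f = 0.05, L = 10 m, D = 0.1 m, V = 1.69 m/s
Case 1: h_L = 5.312 m
Case 2: h_L = 11.03 m
Case 3: h_L = 13.43 m
Case 4: h_L = 0.7279 m
Ranking (highest first): 3, 2, 1, 4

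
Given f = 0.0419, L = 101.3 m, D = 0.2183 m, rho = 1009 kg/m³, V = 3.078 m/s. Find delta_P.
Formula: \Delta P = f \frac{L}{D} \frac{\rho V^2}{2}
delta_P = 0.0419·(101.3/0.2183)·0.5·1009·3.078²/1000 = 92.93 kPa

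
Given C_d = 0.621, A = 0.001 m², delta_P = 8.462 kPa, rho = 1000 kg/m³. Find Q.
Formula: Q = C_d A \sqrt{\frac{2 \Delta P}{\rho}}
Q = 0.621·0.001·√(2·(8.462·1000)/1000)·1000 = 2.555 L/s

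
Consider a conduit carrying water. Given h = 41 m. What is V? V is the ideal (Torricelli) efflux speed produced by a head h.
Formula: V = \sqrt{2 g h}
V = √(2·9.81·41) = 28.36 m/s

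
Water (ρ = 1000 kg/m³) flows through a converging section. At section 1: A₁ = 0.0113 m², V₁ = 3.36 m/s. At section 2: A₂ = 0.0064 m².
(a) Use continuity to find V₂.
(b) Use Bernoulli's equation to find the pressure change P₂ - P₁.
(a) Continuity: A₁V₁=A₂V₂ -> V₂=A₁V₁/A₂=0.0113*3.36/0.0064=5.93 m/s
(b) Bernoulli: P₂-P₁=0.5*rho*(V₁^2-V₂^2)/1000=0.5*1000*(3.36^2-5.93^2)/1000=-11.94 kPa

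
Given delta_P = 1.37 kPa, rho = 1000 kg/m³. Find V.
Formula: V = \sqrt{\frac{2 \Delta P}{\rho}}
V = √(2·(1.37·1000)/1000) = 1.655 m/s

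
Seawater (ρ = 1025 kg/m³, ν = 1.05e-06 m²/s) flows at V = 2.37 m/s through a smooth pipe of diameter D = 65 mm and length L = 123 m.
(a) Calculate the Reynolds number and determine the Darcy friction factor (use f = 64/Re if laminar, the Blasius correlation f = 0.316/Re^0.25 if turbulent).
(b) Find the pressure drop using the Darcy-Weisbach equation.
(a) Re = V·D/ν = 2.37·0.065/1.05e-06 = 146710 → turbulent (Re > 4000); f = 0.316/Re^0.25 = 0.316/146710^0.25 = 0.016146 (Blasius is strictly valid for Re ≲ 1e5; used here as the smooth-pipe estimate the problem specifies)
(b) Darcy-Weisbach: ΔP = f·(L/D)·½ρV²/1000 = 0.016146·(123/0.065)·½·1025·2.37²/1000 = 87.95 kPa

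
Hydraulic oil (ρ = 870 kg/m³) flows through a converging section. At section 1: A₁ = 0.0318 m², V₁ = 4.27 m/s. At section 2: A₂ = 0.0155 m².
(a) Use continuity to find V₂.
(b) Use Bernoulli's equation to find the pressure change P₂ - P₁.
(a) Continuity: A₁V₁=A₂V₂ -> V₂=A₁V₁/A₂=0.0318*4.27/0.0155=8.76 m/s
(b) Bernoulli: P₂-P₁=0.5*rho*(V₁^2-V₂^2)/1000=0.5*870*(4.27^2-8.76^2)/1000=-25.45 kPa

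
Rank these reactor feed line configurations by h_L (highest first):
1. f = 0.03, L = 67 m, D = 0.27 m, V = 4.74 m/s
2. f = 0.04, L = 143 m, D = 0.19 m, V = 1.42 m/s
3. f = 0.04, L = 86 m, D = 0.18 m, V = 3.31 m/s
Case 1: h_L = 8.525 m
Case 2: h_L = 3.094 m
Case 3: h_L = 10.67 m
Ranking (highest first): 3, 1, 2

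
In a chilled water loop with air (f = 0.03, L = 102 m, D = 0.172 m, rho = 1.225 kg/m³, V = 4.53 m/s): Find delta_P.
Formula: \Delta P = f \frac{L}{D} \frac{\rho V^2}{2}
delta_P = 0.03·(102/0.172)·0.5·1.225·4.53²/1000 = 0.2236 kPa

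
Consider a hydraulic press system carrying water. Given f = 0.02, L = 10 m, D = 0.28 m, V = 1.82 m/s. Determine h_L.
Formula: h_L = f \frac{L}{D} \frac{V^2}{2g}
h_L = 0.02·(10/0.28)·1.82²/(2·9.81) = 0.1206 m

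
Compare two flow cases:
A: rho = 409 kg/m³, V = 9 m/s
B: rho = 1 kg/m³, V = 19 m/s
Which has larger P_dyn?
P_dyn(A) = 16.56 kPa, P_dyn(B) = 0.1805 kPa. Answer: A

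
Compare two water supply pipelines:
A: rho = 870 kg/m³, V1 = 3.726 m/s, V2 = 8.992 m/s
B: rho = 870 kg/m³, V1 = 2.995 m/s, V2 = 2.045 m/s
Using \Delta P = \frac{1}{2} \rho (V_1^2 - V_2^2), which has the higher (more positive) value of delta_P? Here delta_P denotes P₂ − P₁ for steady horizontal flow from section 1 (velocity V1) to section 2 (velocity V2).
delta_P(A) = -29.13 kPa, delta_P(B) = 2.083 kPa. Answer: B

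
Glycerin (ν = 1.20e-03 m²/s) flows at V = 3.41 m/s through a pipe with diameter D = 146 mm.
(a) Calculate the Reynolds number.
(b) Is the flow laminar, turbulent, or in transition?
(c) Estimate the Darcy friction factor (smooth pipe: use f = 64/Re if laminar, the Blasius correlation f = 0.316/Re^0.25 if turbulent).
(a) Re = V·D/ν = 3.41·0.146/1.20e-03 = 414.88
(b) Flow regime: laminar (Re < 2300)
(c) Friction factor: f = 64/Re = 64/414.88 = 0.1543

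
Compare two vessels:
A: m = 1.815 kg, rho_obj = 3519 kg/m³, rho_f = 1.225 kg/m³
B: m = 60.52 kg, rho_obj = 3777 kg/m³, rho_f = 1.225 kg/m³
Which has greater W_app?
W_app(A) = 17.8 N, W_app(B) = 593.5 N. Answer: B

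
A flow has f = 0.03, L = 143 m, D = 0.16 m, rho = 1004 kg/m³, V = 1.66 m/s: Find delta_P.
Formula: \Delta P = f \frac{L}{D} \frac{\rho V^2}{2}
delta_P = 0.03·(143/0.16)·0.5·1004·1.66²/1000 = 37.09 kPa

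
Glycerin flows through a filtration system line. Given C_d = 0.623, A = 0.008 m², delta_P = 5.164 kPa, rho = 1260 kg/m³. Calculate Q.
Formula: Q = C_d A \sqrt{\frac{2 \Delta P}{\rho}}
Q = 0.623·0.008·√(2·(5.164·1000)/1260)·1000 = 14.27 L/s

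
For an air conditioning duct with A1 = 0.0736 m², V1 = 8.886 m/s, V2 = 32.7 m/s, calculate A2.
Formula: V_2 = \frac{A_1 V_1}{A_2}
Substituting knowns: 32.7 = 0.0736·8.886/A2
Solving for A2: A2 = 0.0736·8.886/32.7 = 0.02 m²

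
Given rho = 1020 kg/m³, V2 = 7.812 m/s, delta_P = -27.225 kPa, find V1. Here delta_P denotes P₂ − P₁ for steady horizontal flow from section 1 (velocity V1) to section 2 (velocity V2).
Formula: \Delta P = \frac{1}{2} \rho (V_1^2 - V_2^2)
Substituting knowns: -27.225 = 0.5·1020·(V1² − 7.812²)/1000
Solving for V1: V1 = √(7.812² + 2·(-27.225·1000)/1020) = 2.765 m/s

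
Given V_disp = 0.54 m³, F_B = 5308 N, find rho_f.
Formula: F_B = \rho_f g V_{disp}
Substituting knowns: 5308 = rho_f·9.81·0.54
Solving for rho_f: rho_f = 5308/(9.81·0.54) = 1002 kg/m³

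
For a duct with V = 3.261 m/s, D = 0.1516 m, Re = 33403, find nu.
Formula: Re = \frac{V D}{\nu}
Substituting knowns: 33403 = 3.261·0.1516/nu
Solving for nu: nu = 3.261·0.1516/33403 = 1.480e-05 m²/s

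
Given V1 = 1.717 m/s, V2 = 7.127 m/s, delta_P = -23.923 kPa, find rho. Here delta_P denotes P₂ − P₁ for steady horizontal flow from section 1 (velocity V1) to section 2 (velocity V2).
Formula: \Delta P = \frac{1}{2} \rho (V_1^2 - V_2^2)
Substituting knowns: -23.923 = 0.5·rho·(1.717² − 7.127²)/1000
Solving for rho: rho = 2·(-23.923·1000)/(1.717² − 7.127²) = 1000 kg/m³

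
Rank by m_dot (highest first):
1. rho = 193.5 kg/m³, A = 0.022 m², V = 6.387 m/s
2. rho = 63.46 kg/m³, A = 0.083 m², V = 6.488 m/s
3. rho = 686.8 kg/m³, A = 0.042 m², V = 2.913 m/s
Case 1: m_dot = 27.19 kg/s
Case 2: m_dot = 34.17 kg/s
Case 3: m_dot = 84.03 kg/s
Ranking (highest first): 3, 2, 1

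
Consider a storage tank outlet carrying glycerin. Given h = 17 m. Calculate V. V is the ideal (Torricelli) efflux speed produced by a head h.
Formula: V = \sqrt{2 g h}
V = √(2·9.81·17) = 18.26 m/s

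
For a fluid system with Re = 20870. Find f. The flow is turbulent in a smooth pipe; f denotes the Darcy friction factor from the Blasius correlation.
Formula: f = \frac{0.316}{Re^{0.25}}
f = 0.316/20870^0.25 = 0.02629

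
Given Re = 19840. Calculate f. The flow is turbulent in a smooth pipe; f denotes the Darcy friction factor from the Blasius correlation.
Formula: f = \frac{0.316}{Re^{0.25}}
f = 0.316/19840^0.25 = 0.02663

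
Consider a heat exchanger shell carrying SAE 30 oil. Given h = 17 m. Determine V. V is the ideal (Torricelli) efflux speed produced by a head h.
Formula: V = \sqrt{2 g h}
V = √(2·9.81·17) = 18.26 m/s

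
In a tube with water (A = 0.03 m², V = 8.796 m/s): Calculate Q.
Formula: Q = A V
Q = 0.03·8.796·1000 = 263.9 L/s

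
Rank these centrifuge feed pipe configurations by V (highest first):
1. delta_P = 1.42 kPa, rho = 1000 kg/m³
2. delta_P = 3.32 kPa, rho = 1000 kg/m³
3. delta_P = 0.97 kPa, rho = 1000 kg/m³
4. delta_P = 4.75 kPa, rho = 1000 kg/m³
Case 1: V = 1.685 m/s
Case 2: V = 2.577 m/s
Case 3: V = 1.393 m/s
Case 4: V = 3.082 m/s
Ranking (highest first): 4, 2, 1, 3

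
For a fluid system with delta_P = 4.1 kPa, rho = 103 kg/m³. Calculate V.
Formula: V = \sqrt{\frac{2 \Delta P}{\rho}}
V = √(2·(4.1·1000)/103) = 8.923 m/s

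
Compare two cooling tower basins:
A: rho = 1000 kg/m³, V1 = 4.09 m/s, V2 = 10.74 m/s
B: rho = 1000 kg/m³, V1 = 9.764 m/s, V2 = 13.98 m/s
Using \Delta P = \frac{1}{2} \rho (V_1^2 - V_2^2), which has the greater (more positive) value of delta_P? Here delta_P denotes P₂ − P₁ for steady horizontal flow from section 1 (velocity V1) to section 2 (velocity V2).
delta_P(A) = -49.31 kPa, delta_P(B) = -50.05 kPa. Answer: A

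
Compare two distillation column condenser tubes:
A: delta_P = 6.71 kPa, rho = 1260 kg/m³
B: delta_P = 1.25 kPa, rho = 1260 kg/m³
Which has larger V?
V(A) = 3.264 m/s, V(B) = 1.409 m/s. Answer: A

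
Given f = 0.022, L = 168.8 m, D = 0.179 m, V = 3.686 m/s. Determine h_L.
Formula: h_L = f \frac{L}{D} \frac{V^2}{2g}
h_L = 0.022·(168.8/0.179)·3.686²/(2·9.81) = 14.37 m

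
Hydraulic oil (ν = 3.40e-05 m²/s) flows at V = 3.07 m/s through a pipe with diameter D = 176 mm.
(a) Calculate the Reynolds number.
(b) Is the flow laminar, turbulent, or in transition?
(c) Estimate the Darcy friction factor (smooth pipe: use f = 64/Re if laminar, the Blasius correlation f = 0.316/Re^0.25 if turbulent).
(a) Re = V·D/ν = 3.07·0.176/3.40e-05 = 15892
(b) Flow regime: turbulent (Re > 4000)
(c) Friction factor: f = 0.316/Re^0.25 = 0.316/15892^0.25 = 0.02814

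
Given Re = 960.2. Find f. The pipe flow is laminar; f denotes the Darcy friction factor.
Formula: f = \frac{64}{Re}
f = 64/960.2 = 0.06665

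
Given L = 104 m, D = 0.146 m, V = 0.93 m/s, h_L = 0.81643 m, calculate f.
Formula: h_L = f \frac{L}{D} \frac{V^2}{2g}
Substituting knowns: 0.81643 = f·(104/0.146)·0.93²/(2·9.81)
Solving for f: f = 0.81643·2·9.81/((104/0.146)·0.93²) = 0.026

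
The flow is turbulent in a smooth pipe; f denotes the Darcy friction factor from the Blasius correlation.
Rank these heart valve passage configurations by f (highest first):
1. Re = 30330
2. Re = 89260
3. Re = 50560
Case 1: f = 0.02395
Case 2: f = 0.01828
Case 3: f = 0.02107
Ranking (highest first): 1, 3, 2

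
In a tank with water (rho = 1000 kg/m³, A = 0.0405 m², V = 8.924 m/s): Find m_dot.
Formula: \dot{m} = \rho A V
m_dot = 1000·0.0405·8.924 = 361.4 kg/s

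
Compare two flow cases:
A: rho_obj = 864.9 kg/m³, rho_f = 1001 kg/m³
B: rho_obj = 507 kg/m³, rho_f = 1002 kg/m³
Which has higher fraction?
fraction(A) = 0.864, fraction(B) = 0.506. Answer: A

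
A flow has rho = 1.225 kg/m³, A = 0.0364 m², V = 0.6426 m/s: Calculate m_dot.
Formula: \dot{m} = \rho A V
m_dot = 1.225·0.0364·0.6426 = 0.02865 kg/s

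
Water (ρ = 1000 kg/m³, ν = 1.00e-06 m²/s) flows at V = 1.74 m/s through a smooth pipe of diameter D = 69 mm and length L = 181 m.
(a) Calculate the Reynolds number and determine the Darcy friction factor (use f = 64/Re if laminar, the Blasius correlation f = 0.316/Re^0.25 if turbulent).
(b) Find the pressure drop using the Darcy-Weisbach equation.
(a) Re = V·D/ν = 1.74·0.069/1.00e-06 = 120060 → turbulent (Re > 4000); f = 0.316/Re^0.25 = 0.316/120060^0.25 = 0.016976 (Blasius is strictly valid for Re ≲ 1e5; used here as the smooth-pipe estimate the problem specifies)
(b) Darcy-Weisbach: ΔP = f·(L/D)·½ρV²/1000 = 0.016976·(181/0.069)·½·1000·1.74²/1000 = 67.41 kPa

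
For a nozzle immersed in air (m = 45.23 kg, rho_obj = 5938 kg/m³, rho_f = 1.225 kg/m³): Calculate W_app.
Formula: W_{app} = mg\left(1 - \frac{\rho_f}{\rho_{obj}}\right)
W_app = 45.23·9.81·(1 − 1.225/5938) = 443.6 N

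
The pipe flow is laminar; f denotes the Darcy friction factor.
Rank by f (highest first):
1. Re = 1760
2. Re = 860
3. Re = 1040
Case 1: f = 0.03636
Case 2: f = 0.07442
Case 3: f = 0.06154
Ranking (highest first): 2, 3, 1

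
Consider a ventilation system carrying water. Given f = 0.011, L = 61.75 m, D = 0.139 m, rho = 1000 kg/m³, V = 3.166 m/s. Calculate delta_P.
Formula: \Delta P = f \frac{L}{D} \frac{\rho V^2}{2}
delta_P = 0.011·(61.75/0.139)·0.5·1000·3.166²/1000 = 24.49 kPa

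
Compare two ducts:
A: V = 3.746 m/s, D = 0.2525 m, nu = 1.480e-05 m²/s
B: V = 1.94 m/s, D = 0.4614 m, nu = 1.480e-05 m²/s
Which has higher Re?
Re(A) = 63910, Re(B) = 60481. Answer: A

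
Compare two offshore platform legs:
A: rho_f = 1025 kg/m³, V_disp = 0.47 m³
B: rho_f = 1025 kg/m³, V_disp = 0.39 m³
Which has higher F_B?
F_B(A) = 4726 N, F_B(B) = 3922 N. Answer: A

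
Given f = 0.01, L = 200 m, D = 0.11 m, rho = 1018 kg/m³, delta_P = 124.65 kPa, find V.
Formula: \Delta P = f \frac{L}{D} \frac{\rho V^2}{2}
Substituting knowns: 124.65 = 0.01·(200/0.11)·0.5·1018·V²/1000
Solving for V: V = √((124.65·1000)/(0.01·(200/0.11)·0.5·1018)) = 3.67 m/s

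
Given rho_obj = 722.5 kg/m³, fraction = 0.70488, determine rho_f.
Formula: f_{sub} = \frac{\rho_{obj}}{\rho_f}
Substituting knowns: 0.70488 = 722.5/rho_f
Solving for rho_f: rho_f = 722.5/0.70488 = 1025 kg/m³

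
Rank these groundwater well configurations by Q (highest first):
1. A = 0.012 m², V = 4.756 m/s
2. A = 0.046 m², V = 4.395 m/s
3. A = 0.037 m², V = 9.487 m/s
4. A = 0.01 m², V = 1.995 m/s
Case 1: Q = 57.07 L/s
Case 2: Q = 202.2 L/s
Case 3: Q = 351 L/s
Case 4: Q = 19.95 L/s
Ranking (highest first): 3, 2, 1, 4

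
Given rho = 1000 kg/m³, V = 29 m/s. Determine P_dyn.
Formula: P_{dyn} = \frac{1}{2} \rho V^2
P_dyn = 0.5·1000·29²/1000 = 420.5 kPa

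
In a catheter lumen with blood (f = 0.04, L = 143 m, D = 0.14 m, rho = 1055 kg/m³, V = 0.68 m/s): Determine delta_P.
Formula: \Delta P = f \frac{L}{D} \frac{\rho V^2}{2}
delta_P = 0.04·(143/0.14)·0.5·1055·0.68²/1000 = 9.966 kPa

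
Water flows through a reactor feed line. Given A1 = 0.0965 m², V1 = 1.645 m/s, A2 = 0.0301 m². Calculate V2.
Formula: V_2 = \frac{A_1 V_1}{A_2}
V2 = 0.0965·1.645/0.0301 = 5.274 m/s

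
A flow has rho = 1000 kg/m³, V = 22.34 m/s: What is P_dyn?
Formula: P_{dyn} = \frac{1}{2} \rho V^2
P_dyn = 0.5·1000·22.34²/1000 = 249.5 kPa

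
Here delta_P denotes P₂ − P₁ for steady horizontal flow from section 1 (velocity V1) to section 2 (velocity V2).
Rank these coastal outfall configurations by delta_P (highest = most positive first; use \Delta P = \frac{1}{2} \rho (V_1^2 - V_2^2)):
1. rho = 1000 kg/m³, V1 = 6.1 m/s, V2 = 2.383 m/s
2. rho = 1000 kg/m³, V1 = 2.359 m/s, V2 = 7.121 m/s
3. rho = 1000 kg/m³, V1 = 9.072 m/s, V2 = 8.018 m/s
Case 1: delta_P = 15.77 kPa
Case 2: delta_P = -22.57 kPa
Case 3: delta_P = 9.006 kPa
Ranking (highest first): 1, 3, 2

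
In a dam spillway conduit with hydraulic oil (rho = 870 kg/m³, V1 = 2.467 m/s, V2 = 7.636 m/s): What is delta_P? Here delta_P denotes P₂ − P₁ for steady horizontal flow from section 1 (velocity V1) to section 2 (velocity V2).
Formula: \Delta P = \frac{1}{2} \rho (V_1^2 - V_2^2)
delta_P = 0.5·870·(2.467² − 7.636²)/1000 = -22.72 kPa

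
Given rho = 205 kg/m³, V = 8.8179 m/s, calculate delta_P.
Formula: V = \sqrt{\frac{2 \Delta P}{\rho}}
Substituting knowns: 8.8179 = √(2·(delta_P·1000)/205)
Solving for delta_P: delta_P = 8.8179²·205/2/1000 = 7.97 kPa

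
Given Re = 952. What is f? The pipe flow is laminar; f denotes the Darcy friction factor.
Formula: f = \frac{64}{Re}
f = 64/952 = 0.06723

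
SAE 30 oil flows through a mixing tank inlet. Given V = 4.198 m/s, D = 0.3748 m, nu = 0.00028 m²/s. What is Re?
Formula: Re = \frac{V D}{\nu}
Re = 4.198·0.3748/0.00028 = 5619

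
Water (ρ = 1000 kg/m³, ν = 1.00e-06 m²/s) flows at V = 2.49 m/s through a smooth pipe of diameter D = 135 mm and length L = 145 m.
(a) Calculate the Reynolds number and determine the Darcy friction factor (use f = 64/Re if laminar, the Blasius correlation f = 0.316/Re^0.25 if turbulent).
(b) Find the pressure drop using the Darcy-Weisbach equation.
(a) Re = V·D/ν = 2.49·0.135/1.00e-06 = 336150 → turbulent (Re > 4000); f = 0.316/Re^0.25 = 0.316/336150^0.25 = 0.013124 (Blasius is strictly valid for Re ≲ 1e5; used here as the smooth-pipe estimate the problem specifies)
(b) Darcy-Weisbach: ΔP = f·(L/D)·½ρV²/1000 = 0.013124·(145/0.135)·½·1000·2.49²/1000 = 43.7 kPa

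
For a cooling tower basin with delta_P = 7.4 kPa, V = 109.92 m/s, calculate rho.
Formula: V = \sqrt{\frac{2 \Delta P}{\rho}}
Substituting knowns: 109.92 = √(2·(7.4·1000)/rho)
Solving for rho: rho = 2·(7.4·1000)/109.92² = 1.225 kg/m³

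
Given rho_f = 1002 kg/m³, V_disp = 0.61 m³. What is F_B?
Formula: F_B = \rho_f g V_{disp}
F_B = 1002·9.81·0.61 = 5996 N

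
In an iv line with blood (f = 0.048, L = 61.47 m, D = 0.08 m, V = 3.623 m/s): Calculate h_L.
Formula: h_L = f \frac{L}{D} \frac{V^2}{2g}
h_L = 0.048·(61.47/0.08)·3.623²/(2·9.81) = 24.67 m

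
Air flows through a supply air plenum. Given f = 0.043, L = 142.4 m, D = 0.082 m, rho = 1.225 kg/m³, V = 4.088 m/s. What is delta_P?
Formula: \Delta P = f \frac{L}{D} \frac{\rho V^2}{2}
delta_P = 0.043·(142.4/0.082)·0.5·1.225·4.088²/1000 = 0.7644 kPa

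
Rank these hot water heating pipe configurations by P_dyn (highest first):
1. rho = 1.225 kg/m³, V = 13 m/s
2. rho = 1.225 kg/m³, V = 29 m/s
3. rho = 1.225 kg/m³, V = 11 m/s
Case 1: P_dyn = 0.1035 kPa
Case 2: P_dyn = 0.5151 kPa
Case 3: P_dyn = 0.07411 kPa
Ranking (highest first): 2, 1, 3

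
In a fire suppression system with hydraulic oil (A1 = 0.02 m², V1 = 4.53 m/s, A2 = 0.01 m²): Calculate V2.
Formula: V_2 = \frac{A_1 V_1}{A_2}
V2 = 0.02·4.53/0.01 = 9.06 m/s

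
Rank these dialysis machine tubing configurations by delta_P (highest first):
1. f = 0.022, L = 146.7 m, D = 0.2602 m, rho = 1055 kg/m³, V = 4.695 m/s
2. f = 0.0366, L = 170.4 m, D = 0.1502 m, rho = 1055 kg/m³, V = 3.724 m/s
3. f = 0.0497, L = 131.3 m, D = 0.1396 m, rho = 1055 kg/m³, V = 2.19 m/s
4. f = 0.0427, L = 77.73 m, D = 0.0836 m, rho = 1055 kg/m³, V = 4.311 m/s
Case 1: delta_P = 144.2 kPa
Case 2: delta_P = 303.8 kPa
Case 3: delta_P = 118.3 kPa
Case 4: delta_P = 389.2 kPa
Ranking (highest first): 4, 2, 1, 3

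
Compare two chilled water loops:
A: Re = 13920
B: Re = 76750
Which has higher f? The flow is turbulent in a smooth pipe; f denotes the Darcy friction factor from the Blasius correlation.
f(A) = 0.02909, f(B) = 0.01899. Answer: A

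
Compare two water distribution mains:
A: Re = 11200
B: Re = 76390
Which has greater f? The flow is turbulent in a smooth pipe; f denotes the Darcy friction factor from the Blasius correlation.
f(A) = 0.03072, f(B) = 0.01901. Answer: A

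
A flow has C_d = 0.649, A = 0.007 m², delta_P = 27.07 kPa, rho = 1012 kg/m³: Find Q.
Formula: Q = C_d A \sqrt{\frac{2 \Delta P}{\rho}}
Q = 0.649·0.007·√(2·(27.07·1000)/1012)·1000 = 33.23 L/s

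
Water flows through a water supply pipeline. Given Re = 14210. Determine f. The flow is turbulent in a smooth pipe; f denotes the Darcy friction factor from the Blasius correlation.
Formula: f = \frac{0.316}{Re^{0.25}}
f = 0.316/14210^0.25 = 0.02894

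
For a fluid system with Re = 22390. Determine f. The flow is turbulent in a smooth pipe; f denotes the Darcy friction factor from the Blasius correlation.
Formula: f = \frac{0.316}{Re^{0.25}}
f = 0.316/22390^0.25 = 0.02583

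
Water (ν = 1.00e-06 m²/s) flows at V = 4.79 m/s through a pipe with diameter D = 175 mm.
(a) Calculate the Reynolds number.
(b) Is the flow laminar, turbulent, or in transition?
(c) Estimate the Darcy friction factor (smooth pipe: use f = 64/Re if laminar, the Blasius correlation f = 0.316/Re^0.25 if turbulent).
(a) Re = V·D/ν = 4.79·0.175/1.00e-06 = 838250
(b) Flow regime: turbulent (Re > 4000)
(c) Friction factor: f = 0.316/Re^0.25 = 0.316/838250^0.25 = 0.01044 (Blasius is strictly valid for Re ≲ 1e5; used here as the smooth-pipe estimate the problem specifies)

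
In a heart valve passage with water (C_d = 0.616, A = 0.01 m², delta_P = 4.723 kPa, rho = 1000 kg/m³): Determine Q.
Formula: Q = C_d A \sqrt{\frac{2 \Delta P}{\rho}}
Q = 0.616·0.01·√(2·(4.723·1000)/1000)·1000 = 18.93 L/s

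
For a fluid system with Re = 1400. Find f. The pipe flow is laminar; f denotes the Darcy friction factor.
Formula: f = \frac{64}{Re}
f = 64/1400 = 0.04571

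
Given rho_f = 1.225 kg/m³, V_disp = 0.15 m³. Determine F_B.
Formula: F_B = \rho_f g V_{disp}
F_B = 1.225·9.81·0.15 = 1.803 N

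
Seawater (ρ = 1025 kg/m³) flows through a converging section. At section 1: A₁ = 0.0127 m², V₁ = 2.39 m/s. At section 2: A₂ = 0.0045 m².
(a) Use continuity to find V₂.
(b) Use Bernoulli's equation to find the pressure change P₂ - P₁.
(a) Continuity: A₁V₁=A₂V₂ -> V₂=A₁V₁/A₂=0.0127*2.39/0.0045=6.75 m/s
(b) Bernoulli: P₂-P₁=0.5*rho*(V₁^2-V₂^2)/1000=0.5*1025*(2.39^2-6.75^2)/1000=-20.42 kPa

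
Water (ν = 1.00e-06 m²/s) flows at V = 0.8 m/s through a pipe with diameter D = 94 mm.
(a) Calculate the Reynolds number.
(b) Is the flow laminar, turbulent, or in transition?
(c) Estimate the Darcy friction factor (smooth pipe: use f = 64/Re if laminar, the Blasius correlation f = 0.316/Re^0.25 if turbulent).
(a) Re = V·D/ν = 0.8·0.094/1.00e-06 = 75200
(b) Flow regime: turbulent (Re > 4000)
(c) Friction factor: f = 0.316/Re^0.25 = 0.316/75200^0.25 = 0.01908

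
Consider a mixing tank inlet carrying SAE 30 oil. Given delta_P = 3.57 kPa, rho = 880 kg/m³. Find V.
Formula: V = \sqrt{\frac{2 \Delta P}{\rho}}
V = √(2·(3.57·1000)/880) = 2.848 m/s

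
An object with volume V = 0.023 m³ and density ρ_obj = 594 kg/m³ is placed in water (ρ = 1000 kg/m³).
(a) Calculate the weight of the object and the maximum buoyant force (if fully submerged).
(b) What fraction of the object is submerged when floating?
(a) W=rho_obj*g*V=594*9.81*0.023=134.0 N; F_B(max)=rho*g*V=1000*9.81*0.023=225.6 N
(b) Floating fraction=rho_obj/rho=594/1000=0.594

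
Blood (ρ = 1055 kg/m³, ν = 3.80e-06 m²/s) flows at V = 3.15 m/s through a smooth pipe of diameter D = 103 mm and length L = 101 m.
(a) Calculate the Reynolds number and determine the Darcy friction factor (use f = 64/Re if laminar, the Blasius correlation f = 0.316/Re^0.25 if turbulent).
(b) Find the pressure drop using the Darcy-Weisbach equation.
(a) Re = V·D/ν = 3.15·0.103/3.80e-06 = 85382 → turbulent (Re > 4000); f = 0.316/Re^0.25 = 0.316/85382^0.25 = 0.018486
(b) Darcy-Weisbach: ΔP = f·(L/D)·½ρV²/1000 = 0.018486·(101/0.103)·½·1055·3.15²/1000 = 94.88 kPa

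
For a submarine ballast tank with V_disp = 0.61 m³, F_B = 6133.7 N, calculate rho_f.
Formula: F_B = \rho_f g V_{disp}
Substituting knowns: 6133.7 = rho_f·9.81·0.61
Solving for rho_f: rho_f = 6133.7/(9.81·0.61) = 1025 kg/m³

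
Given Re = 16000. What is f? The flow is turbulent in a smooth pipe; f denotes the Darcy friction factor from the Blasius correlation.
Formula: f = \frac{0.316}{Re^{0.25}}
f = 0.316/16000^0.25 = 0.0281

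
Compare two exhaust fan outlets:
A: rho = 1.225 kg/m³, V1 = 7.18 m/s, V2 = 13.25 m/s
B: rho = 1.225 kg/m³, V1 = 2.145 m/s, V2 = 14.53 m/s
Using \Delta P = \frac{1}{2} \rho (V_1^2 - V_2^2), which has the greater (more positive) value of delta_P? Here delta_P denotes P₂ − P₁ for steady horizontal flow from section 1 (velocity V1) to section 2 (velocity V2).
delta_P(A) = -0.07596 kPa, delta_P(B) = -0.1265 kPa. Answer: A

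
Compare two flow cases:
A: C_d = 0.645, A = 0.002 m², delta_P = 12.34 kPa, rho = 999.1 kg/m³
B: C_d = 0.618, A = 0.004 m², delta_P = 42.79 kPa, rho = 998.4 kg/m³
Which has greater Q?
Q(A) = 6.411 L/s, Q(B) = 22.89 L/s. Answer: B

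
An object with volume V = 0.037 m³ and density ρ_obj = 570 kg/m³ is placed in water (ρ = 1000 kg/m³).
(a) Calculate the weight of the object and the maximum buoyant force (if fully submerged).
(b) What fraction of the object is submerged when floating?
(a) W=rho_obj*g*V=570*9.81*0.037=206.9 N; F_B(max)=rho*g*V=1000*9.81*0.037=363.0 N
(b) Floating fraction=rho_obj/rho=570/1000=0.570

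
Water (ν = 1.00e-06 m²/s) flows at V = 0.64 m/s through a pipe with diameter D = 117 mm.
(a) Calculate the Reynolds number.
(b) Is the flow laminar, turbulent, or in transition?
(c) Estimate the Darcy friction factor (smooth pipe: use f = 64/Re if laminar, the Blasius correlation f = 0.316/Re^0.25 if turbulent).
(a) Re = V·D/ν = 0.64·0.117/1.00e-06 = 74880
(b) Flow regime: turbulent (Re > 4000)
(c) Friction factor: f = 0.316/Re^0.25 = 0.316/74880^0.25 = 0.0191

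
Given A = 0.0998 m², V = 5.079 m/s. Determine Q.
Formula: Q = A V
Q = 0.0998·5.079·1000 = 506.9 L/s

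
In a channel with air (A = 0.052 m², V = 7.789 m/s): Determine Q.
Formula: Q = A V
Q = 0.052·7.789·1000 = 405 L/s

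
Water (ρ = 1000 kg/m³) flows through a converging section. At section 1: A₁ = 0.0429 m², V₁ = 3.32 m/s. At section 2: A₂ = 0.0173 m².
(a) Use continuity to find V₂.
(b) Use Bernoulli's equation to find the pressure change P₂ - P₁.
(a) Continuity: A₁V₁=A₂V₂ -> V₂=A₁V₁/A₂=0.0429*3.32/0.0173=8.23 m/s
(b) Bernoulli: P₂-P₁=0.5*rho*(V₁^2-V₂^2)/1000=0.5*1000*(3.32^2-8.23^2)/1000=-28.36 kPa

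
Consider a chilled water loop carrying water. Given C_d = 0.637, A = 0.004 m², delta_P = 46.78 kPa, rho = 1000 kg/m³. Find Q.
Formula: Q = C_d A \sqrt{\frac{2 \Delta P}{\rho}}
Q = 0.637·0.004·√(2·(46.78·1000)/1000)·1000 = 24.65 L/s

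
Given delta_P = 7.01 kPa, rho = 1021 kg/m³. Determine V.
Formula: V = \sqrt{\frac{2 \Delta P}{\rho}}
V = √(2·(7.01·1000)/1021) = 3.706 m/s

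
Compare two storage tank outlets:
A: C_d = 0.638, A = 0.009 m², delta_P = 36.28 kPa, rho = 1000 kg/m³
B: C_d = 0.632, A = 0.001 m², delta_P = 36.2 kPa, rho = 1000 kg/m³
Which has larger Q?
Q(A) = 48.91 L/s, Q(B) = 5.378 L/s. Answer: A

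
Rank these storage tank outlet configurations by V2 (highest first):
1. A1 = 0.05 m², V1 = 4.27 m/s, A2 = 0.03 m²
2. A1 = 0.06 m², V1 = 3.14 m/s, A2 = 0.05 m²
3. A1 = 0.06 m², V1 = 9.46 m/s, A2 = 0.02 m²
Case 1: V2 = 7.117 m/s
Case 2: V2 = 3.768 m/s
Case 3: V2 = 28.38 m/s
Ranking (highest first): 3, 1, 2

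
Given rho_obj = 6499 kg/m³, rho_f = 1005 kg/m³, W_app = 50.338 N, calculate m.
Formula: W_{app} = mg\left(1 - \frac{\rho_f}{\rho_{obj}}\right)
Substituting knowns: 50.338 = m·9.81·(1 − 1005/6499)
Solving for m: m = 50.338/(9.81·(1 − 1005/6499)) = 6.07 kg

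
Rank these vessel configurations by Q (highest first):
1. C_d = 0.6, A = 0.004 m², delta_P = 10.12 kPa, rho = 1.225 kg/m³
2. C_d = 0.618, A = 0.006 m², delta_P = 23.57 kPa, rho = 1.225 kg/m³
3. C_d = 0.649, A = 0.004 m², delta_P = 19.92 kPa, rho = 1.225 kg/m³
Case 1: Q = 308.5 L/s
Case 2: Q = 727.4 L/s
Case 3: Q = 468.2 L/s
Ranking (highest first): 2, 3, 1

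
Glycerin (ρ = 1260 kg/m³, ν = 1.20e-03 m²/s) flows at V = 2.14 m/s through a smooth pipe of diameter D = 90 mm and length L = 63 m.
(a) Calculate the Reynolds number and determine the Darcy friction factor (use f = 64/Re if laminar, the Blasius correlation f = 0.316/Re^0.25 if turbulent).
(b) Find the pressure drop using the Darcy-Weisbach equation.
(a) Re = V·D/ν = 2.14·0.09/1.20e-03 = 160.5 → laminar (Re < 2300); f = 64/Re = 64/160.5 = 0.39875
(b) Darcy-Weisbach: ΔP = f·(L/D)·½ρV²/1000 = 0.39875·(63/0.090)·½·1260·2.14²/1000 = 805.3 kPa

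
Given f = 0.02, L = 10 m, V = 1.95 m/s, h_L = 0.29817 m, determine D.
Formula: h_L = f \frac{L}{D} \frac{V^2}{2g}
Substituting knowns: 0.29817 = 0.02·(10/D)·1.95²/(2·9.81)
Solving for D: D = 0.02·10·1.95²/(2·9.81·0.29817) = 0.13 m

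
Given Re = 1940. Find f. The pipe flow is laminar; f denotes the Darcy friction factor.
Formula: f = \frac{64}{Re}
f = 64/1940 = 0.03299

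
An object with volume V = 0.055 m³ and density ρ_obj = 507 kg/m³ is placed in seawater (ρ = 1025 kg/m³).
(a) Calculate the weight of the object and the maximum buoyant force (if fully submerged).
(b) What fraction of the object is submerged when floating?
(a) W=rho_obj*g*V=507*9.81*0.055=273.6 N; F_B(max)=rho*g*V=1025*9.81*0.055=553.0 N
(b) Floating fraction=rho_obj/rho=507/1025=0.495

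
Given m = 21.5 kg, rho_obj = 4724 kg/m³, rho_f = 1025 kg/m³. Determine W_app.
Formula: W_{app} = mg\left(1 - \frac{\rho_f}{\rho_{obj}}\right)
W_app = 21.5·9.81·(1 − 1025/4724) = 165.2 N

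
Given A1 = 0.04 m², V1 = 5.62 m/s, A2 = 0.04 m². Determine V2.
Formula: V_2 = \frac{A_1 V_1}{A_2}
V2 = 0.04·5.62/0.04 = 5.62 m/s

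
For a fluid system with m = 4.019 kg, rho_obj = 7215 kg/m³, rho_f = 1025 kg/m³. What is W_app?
Formula: W_{app} = mg\left(1 - \frac{\rho_f}{\rho_{obj}}\right)
W_app = 4.019·9.81·(1 − 1025/7215) = 33.83 N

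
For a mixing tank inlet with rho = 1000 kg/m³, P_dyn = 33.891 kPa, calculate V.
Formula: P_{dyn} = \frac{1}{2} \rho V^2
Substituting knowns: 33.891 = 0.5·1000·V²/1000
Solving for V: V = √(2·(33.891·1000)/1000) = 8.233 m/s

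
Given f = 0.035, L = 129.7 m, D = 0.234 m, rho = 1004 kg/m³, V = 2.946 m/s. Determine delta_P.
Formula: \Delta P = f \frac{L}{D} \frac{\rho V^2}{2}
delta_P = 0.035·(129.7/0.234)·0.5·1004·2.946²/1000 = 84.52 kPa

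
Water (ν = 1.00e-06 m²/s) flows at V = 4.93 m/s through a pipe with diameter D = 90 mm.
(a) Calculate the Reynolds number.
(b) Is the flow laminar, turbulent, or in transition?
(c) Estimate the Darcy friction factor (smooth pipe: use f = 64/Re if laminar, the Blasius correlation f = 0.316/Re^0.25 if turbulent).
(a) Re = V·D/ν = 4.93·0.09/1.00e-06 = 443700
(b) Flow regime: turbulent (Re > 4000)
(c) Friction factor: f = 0.316/Re^0.25 = 0.316/443700^0.25 = 0.01224 (Blasius is strictly valid for Re ≲ 1e5; used here as the smooth-pipe estimate the problem specifies)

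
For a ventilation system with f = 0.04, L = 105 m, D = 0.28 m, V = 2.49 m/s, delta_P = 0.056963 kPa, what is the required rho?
Formula: \Delta P = f \frac{L}{D} \frac{\rho V^2}{2}
Substituting knowns: 0.056963 = 0.04·(105/0.28)·0.5·rho·2.49²/1000
Solving for rho: rho = (0.056963·1000)/(0.04·(105/0.28)·0.5·2.49²) = 1.225 kg/m³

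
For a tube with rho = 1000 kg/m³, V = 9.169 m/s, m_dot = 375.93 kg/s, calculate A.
Formula: \dot{m} = \rho A V
Substituting knowns: 375.93 = 1000·A·9.169
Solving for A: A = 375.93/(1000·9.169) = 0.041 m²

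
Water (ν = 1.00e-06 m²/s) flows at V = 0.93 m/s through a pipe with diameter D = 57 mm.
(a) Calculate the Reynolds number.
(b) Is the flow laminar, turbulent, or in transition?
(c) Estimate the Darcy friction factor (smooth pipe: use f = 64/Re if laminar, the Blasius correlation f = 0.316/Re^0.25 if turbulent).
(a) Re = V·D/ν = 0.93·0.057/1.00e-06 = 53010
(b) Flow regime: turbulent (Re > 4000)
(c) Friction factor: f = 0.316/Re^0.25 = 0.316/53010^0.25 = 0.02083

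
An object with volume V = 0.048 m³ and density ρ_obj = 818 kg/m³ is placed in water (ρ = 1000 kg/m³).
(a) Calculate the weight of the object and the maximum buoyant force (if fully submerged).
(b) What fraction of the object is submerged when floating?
(a) W=rho_obj*g*V=818*9.81*0.048=385.2 N; F_B(max)=rho*g*V=1000*9.81*0.048=470.9 N
(b) Floating fraction=rho_obj/rho=818/1000=0.818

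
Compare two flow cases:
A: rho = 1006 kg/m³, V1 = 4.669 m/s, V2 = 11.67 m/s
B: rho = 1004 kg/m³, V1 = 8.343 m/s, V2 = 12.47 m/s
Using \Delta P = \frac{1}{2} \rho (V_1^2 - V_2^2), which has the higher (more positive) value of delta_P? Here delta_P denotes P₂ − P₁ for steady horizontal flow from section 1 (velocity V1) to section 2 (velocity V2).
delta_P(A) = -57.54 kPa, delta_P(B) = -43.12 kPa. Answer: B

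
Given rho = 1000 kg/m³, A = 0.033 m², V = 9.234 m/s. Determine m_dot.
Formula: \dot{m} = \rho A V
m_dot = 1000·0.033·9.234 = 304.7 kg/s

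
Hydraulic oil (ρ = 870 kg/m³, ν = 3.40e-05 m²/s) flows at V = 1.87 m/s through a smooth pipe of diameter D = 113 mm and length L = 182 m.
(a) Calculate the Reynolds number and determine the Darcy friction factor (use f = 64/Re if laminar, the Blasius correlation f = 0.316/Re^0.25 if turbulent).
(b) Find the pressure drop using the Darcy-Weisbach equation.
(a) Re = V·D/ν = 1.87·0.113/3.40e-05 = 6215 → turbulent (Re > 4000); f = 0.316/Re^0.25 = 0.316/6215^0.25 = 0.03559
(b) Darcy-Weisbach: ΔP = f·(L/D)·½ρV²/1000 = 0.03559·(182/0.113)·½·870·1.87²/1000 = 87.2 kPa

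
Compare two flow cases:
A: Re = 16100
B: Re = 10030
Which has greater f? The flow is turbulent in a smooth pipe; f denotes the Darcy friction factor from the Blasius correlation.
f(A) = 0.02805, f(B) = 0.03158. Answer: B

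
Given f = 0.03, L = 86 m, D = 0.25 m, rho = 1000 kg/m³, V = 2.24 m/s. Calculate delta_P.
Formula: \Delta P = f \frac{L}{D} \frac{\rho V^2}{2}
delta_P = 0.03·(86/0.25)·0.5·1000·2.24²/1000 = 25.89 kPa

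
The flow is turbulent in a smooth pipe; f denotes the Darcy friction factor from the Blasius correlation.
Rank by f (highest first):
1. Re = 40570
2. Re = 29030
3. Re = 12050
Case 1: f = 0.02227
Case 2: f = 0.02421
Case 3: f = 0.03016
Ranking (highest first): 3, 2, 1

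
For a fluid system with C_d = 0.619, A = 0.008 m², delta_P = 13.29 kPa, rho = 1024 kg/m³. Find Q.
Formula: Q = C_d A \sqrt{\frac{2 \Delta P}{\rho}}
Q = 0.619·0.008·√(2·(13.29·1000)/1024)·1000 = 25.23 L/s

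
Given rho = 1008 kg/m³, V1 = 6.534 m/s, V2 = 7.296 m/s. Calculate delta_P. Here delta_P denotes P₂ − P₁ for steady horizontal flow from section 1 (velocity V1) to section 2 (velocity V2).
Formula: \Delta P = \frac{1}{2} \rho (V_1^2 - V_2^2)
delta_P = 0.5·1008·(6.534² − 7.296²)/1000 = -5.311 kPa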